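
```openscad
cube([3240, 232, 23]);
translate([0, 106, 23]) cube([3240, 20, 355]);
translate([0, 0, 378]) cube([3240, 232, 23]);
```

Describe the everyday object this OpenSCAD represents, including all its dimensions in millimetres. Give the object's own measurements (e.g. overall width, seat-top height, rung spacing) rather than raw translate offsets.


An I-beam lying along x, 3240 mm long. Overall section height 401 mm. Two flanges 232 mm wide (y) and 23 mm thick, one on the floor and one at the top; a web 20 mm thick runs between them, centred on the flange width.


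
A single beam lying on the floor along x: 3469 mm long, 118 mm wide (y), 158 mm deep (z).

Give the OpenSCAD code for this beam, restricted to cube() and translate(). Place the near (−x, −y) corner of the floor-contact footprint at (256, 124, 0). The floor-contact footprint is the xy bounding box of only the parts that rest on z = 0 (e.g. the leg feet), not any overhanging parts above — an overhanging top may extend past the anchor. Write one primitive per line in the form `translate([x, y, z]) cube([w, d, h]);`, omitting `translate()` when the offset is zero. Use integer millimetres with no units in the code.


translate([256, 124, 0]) cube([3469, 118, 158]);


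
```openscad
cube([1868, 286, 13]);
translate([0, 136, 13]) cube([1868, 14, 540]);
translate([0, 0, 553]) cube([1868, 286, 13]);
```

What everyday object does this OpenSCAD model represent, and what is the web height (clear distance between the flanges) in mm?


An I-beam. The web height is 540 mm.

Two wide flanges with a thin centred web — an I-beam. Overall 566 mm minus two 13 mm flanges gives a web of 566 − 2·13 = 540 mm.


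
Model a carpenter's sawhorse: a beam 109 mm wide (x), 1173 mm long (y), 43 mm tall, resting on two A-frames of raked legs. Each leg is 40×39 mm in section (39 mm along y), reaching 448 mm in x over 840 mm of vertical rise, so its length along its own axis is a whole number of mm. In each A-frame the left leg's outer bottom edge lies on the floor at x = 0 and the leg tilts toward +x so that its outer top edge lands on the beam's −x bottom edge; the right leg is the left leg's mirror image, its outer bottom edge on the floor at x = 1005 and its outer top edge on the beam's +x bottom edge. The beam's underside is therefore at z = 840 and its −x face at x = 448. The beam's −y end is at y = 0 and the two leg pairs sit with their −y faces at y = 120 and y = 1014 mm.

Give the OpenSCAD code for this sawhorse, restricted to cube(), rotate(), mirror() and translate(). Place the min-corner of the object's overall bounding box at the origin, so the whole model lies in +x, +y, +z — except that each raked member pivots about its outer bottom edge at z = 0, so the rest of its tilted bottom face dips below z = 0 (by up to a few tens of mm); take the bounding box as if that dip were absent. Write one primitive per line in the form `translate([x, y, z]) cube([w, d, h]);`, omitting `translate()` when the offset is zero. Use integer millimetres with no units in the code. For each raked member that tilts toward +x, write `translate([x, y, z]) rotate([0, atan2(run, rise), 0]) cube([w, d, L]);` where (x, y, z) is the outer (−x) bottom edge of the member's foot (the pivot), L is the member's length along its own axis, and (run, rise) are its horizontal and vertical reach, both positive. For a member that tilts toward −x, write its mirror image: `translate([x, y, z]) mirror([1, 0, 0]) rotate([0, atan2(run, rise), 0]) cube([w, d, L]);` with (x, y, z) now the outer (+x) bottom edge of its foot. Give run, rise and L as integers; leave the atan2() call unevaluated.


// leg length = √(448² + 840²) = 952
// right-leg outer foot x = 2·448 + 109 = 1005
// beam min-corner = (448, 0, 840)
translate([448, 0, 840]) cube([109, 1173, 43]);
translate([0, 120, 0]) rotate([0, atan2(448, 840), 0]) cube([40, 39, 952]);
translate([1005, 120, 0]) mirror([1, 0, 0]) rotate([0, atan2(448, 840), 0]) cube([40, 39, 952]);
translate([0, 1014, 0]) rotate([0, atan2(448, 840), 0]) cube([40, 39, 952]);
translate([1005, 1014, 0]) mirror([1, 0, 0]) rotate([0, atan2(448, 840), 0]) cube([40, 39, 952]);


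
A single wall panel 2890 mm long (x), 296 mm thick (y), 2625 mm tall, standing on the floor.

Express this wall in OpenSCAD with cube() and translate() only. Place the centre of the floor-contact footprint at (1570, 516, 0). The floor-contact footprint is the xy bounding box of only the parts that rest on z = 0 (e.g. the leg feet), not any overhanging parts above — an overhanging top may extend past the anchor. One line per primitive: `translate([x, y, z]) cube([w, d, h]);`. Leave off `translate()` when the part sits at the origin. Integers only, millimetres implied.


translate([125, 368, 0]) cube([2890, 296, 2625]);


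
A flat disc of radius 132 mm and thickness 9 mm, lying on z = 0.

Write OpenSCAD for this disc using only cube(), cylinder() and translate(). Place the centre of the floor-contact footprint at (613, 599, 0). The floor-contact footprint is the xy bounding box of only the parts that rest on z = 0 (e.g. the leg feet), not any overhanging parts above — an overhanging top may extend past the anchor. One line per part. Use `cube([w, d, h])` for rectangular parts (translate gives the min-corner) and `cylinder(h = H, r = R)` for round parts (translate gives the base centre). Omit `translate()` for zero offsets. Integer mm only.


translate([613, 599, 0]) cylinder(h = 9, r = 132);


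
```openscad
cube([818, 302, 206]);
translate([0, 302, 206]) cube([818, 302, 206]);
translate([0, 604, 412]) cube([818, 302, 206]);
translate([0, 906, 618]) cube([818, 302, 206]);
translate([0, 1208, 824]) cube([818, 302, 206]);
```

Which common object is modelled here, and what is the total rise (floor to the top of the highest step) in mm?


A staircase. The total rise is 1030 mm.

5 identical blocks, each offset up and back from the previous — a staircase. Each step is 206 mm tall and there are 5 of them, so the total rise is 5 × 206 = 1030 mm.


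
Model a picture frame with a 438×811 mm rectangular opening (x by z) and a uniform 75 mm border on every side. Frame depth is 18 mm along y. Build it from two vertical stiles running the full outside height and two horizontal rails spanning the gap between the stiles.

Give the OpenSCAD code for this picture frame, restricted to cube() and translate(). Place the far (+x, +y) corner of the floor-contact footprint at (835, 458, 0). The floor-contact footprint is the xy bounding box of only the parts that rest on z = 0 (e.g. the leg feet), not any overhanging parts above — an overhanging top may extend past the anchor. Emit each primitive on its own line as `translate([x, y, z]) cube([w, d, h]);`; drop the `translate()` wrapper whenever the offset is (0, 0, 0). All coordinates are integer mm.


translate([247, 440, 0]) cube([75, 18, 961]);
translate([760, 440, 0]) cube([75, 18, 961]);
translate([322, 440, 0]) cube([438, 18, 75]);
translate([322, 440, 886]) cube([438, 18, 75]);


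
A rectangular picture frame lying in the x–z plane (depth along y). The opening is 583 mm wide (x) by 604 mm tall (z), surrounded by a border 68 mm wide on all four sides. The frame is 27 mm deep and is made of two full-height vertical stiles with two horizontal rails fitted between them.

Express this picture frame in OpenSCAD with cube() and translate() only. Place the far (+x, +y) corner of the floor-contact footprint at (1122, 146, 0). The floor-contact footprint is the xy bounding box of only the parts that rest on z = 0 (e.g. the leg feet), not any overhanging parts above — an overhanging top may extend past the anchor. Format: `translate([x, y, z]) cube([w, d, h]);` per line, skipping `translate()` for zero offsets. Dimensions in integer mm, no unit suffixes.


translate([403, 119, 0]) cube([68, 27, 740]);
translate([1054, 119, 0]) cube([68, 27, 740]);
translate([471, 119, 0]) cube([583, 27, 68]);
translate([471, 119, 672]) cube([583, 27, 68]);


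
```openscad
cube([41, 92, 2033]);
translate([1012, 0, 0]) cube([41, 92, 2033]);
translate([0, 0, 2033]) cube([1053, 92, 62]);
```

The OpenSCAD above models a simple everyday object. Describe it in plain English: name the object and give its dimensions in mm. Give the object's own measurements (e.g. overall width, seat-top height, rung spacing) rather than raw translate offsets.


A door frame. The clear opening is 971 mm wide and 2033 mm high. Two 41 mm wide jambs, 92 mm deep, stand either side of the opening from the floor to the top of the opening. A 62 mm thick head sits across the top of both jambs, spanning the full outside width of the frame.


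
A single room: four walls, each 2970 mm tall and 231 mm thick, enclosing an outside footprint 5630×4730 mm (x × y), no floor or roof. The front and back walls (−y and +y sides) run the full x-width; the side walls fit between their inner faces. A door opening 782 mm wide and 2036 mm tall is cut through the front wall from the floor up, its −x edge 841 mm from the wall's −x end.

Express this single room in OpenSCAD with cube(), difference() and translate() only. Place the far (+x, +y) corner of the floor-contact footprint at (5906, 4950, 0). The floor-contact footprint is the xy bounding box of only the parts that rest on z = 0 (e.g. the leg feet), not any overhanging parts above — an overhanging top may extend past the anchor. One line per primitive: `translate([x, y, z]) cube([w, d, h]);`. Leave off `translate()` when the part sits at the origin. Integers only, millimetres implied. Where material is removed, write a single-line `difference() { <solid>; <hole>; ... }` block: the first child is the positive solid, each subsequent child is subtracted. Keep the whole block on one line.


difference() { translate([276, 220, 0]) cube([5630, 231, 2970]); translate([1117, 220, 0]) cube([782, 231, 2036]); }
translate([276, 4719, 0]) cube([5630, 231, 2970]);
translate([276, 451, 0]) cube([231, 4268, 2970]);
translate([5675, 451, 0]) cube([231, 4268, 2970]);


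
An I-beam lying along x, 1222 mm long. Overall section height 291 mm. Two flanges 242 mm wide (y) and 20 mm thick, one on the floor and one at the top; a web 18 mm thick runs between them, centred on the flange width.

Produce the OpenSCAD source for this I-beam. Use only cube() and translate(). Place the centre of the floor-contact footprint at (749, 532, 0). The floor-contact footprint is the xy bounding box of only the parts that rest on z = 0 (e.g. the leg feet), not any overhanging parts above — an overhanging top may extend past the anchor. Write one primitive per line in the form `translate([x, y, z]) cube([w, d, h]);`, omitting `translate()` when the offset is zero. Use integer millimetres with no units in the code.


translate([138, 411, 0]) cube([1222, 242, 20]);
translate([138, 523, 20]) cube([1222, 18, 251]);
translate([138, 411, 271]) cube([1222, 242, 20]);


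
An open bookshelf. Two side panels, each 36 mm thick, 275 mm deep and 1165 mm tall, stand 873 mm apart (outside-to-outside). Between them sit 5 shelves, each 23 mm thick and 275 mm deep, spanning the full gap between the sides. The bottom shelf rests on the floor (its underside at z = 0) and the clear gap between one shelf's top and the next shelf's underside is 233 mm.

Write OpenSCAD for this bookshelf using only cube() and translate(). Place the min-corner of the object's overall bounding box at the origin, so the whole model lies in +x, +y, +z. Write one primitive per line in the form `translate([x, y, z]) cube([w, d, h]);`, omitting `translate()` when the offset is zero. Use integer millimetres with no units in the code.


cube([36, 275, 1165]);
translate([837, 0, 0]) cube([36, 275, 1165]);
translate([36, 0, 0]) cube([801, 275, 23]);
translate([36, 0, 256]) cube([801, 275, 23]);
translate([36, 0, 512]) cube([801, 275, 23]);
translate([36, 0, 768]) cube([801, 275, 23]);
translate([36, 0, 1024]) cube([801, 275, 23]);


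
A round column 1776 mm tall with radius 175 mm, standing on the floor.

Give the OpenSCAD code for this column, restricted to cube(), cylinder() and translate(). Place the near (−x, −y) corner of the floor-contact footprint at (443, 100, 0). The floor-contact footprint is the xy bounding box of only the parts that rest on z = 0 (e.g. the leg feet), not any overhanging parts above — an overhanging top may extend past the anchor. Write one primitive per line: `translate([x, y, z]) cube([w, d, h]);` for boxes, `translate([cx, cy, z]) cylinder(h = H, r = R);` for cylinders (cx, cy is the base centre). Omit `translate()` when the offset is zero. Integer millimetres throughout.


translate([618, 275, 0]) cylinder(h = 1776, r = 175);


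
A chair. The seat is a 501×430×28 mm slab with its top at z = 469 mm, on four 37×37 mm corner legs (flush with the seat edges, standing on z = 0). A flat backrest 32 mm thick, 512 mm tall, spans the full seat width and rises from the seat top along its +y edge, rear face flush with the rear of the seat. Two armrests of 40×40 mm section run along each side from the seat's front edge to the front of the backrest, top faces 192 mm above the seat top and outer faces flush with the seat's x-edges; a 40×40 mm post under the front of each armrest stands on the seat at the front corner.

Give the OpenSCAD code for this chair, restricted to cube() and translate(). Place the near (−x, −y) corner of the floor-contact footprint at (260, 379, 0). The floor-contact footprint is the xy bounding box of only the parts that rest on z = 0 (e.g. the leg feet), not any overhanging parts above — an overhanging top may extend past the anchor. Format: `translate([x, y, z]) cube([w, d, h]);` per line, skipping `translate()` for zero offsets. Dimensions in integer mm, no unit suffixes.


translate([260, 379, 441]) cube([501, 430, 28]);
translate([260, 379, 0]) cube([37, 37, 441]);
translate([724, 379, 0]) cube([37, 37, 441]);
translate([260, 772, 0]) cube([37, 37, 441]);
translate([724, 772, 0]) cube([37, 37, 441]);
translate([260, 777, 469]) cube([501, 32, 512]);
translate([260, 379, 621]) cube([40, 398, 40]);
translate([721, 379, 621]) cube([40, 398, 40]);
translate([260, 379, 469]) cube([40, 40, 152]);
translate([721, 379, 469]) cube([40, 40, 152]);


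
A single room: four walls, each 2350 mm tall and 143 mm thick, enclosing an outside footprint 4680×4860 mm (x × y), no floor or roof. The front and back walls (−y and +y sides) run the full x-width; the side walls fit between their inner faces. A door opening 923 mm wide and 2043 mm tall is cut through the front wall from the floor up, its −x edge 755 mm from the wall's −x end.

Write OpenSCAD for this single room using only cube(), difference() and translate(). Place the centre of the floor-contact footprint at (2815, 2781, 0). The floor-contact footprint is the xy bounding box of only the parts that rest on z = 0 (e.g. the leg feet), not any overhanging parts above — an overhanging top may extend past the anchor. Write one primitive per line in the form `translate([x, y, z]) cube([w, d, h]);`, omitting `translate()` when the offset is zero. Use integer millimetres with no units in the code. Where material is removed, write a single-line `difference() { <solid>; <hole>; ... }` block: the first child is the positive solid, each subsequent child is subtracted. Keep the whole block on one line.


difference() { translate([475, 351, 0]) cube([4680, 143, 2350]); translate([1230, 351, 0]) cube([923, 143, 2043]); }
translate([475, 5068, 0]) cube([4680, 143, 2350]);
translate([475, 494, 0]) cube([143, 4574, 2350]);
translate([5012, 494, 0]) cube([143, 4574, 2350]);


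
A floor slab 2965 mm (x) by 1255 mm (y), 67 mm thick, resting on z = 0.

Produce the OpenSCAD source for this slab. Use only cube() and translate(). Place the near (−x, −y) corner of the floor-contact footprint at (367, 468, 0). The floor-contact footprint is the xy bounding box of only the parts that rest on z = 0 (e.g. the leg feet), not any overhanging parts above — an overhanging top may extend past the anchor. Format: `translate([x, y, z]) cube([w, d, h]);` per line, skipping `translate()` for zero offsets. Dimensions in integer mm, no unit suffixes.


translate([367, 468, 0]) cube([2965, 1255, 67]);


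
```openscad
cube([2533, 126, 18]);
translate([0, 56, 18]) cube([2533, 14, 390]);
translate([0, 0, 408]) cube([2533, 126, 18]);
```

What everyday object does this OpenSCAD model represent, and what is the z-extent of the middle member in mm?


An I-beam. The web height is 390 mm.

Two wide flanges with a thin centred web — an I-beam. Overall 426 mm minus two 18 mm flanges gives a web of 426 − 2·18 = 390 mm.


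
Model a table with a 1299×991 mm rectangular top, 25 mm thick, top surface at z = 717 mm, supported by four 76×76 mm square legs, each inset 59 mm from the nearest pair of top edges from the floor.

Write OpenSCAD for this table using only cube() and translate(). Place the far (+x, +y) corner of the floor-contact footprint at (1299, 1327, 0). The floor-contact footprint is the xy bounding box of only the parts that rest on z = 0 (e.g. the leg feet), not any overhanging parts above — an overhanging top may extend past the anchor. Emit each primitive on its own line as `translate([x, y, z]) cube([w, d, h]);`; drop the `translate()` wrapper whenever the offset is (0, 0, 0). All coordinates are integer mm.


translate([59, 395, 692]) cube([1299, 991, 25]);
translate([118, 454, 0]) cube([76, 76, 692]);
translate([1223, 454, 0]) cube([76, 76, 692]);
translate([118, 1251, 0]) cube([76, 76, 692]);
translate([1223, 1251, 0]) cube([76, 76, 692]);


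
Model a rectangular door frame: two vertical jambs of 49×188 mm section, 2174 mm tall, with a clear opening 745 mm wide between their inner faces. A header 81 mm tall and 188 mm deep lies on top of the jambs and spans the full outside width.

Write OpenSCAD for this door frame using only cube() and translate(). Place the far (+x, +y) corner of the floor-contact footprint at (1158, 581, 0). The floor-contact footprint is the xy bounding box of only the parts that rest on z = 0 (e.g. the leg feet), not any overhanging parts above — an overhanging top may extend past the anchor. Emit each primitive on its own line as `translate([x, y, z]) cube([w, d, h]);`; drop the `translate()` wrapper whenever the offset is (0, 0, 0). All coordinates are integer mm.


translate([315, 393, 0]) cube([49, 188, 2174]);
translate([1109, 393, 0]) cube([49, 188, 2174]);
translate([315, 393, 2174]) cube([843, 188, 81]);


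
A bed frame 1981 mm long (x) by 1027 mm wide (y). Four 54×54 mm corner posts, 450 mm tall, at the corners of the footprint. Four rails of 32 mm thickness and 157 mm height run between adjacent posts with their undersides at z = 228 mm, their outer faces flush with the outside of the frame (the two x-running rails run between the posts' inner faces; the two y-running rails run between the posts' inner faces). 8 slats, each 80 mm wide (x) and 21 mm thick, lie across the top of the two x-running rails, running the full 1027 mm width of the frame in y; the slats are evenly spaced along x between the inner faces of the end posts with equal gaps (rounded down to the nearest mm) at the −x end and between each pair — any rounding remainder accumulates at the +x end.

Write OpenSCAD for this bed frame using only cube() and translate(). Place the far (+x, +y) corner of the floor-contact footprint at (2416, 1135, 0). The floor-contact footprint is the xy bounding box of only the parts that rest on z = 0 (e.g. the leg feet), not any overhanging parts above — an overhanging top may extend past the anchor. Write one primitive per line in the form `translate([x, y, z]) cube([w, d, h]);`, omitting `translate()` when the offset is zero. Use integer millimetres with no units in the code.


translate([435, 108, 0]) cube([54, 54, 450]);
translate([435, 1081, 0]) cube([54, 54, 450]);
translate([2362, 108, 0]) cube([54, 54, 450]);
translate([2362, 1081, 0]) cube([54, 54, 450]);
translate([489, 108, 228]) cube([1873, 32, 157]);
translate([489, 1103, 228]) cube([1873, 32, 157]);
translate([435, 162, 228]) cube([32, 919, 157]);
translate([2384, 162, 228]) cube([32, 919, 157]);
translate([626, 108, 385]) cube([80, 1027, 21]);
translate([843, 108, 385]) cube([80, 1027, 21]);
translate([1060, 108, 385]) cube([80, 1027, 21]);
translate([1277, 108, 385]) cube([80, 1027, 21]);
translate([1494, 108, 385]) cube([80, 1027, 21]);
translate([1711, 108, 385]) cube([80, 1027, 21]);
translate([1928, 108, 385]) cube([80, 1027, 21]);
translate([2145, 108, 385]) cube([80, 1027, 21]);


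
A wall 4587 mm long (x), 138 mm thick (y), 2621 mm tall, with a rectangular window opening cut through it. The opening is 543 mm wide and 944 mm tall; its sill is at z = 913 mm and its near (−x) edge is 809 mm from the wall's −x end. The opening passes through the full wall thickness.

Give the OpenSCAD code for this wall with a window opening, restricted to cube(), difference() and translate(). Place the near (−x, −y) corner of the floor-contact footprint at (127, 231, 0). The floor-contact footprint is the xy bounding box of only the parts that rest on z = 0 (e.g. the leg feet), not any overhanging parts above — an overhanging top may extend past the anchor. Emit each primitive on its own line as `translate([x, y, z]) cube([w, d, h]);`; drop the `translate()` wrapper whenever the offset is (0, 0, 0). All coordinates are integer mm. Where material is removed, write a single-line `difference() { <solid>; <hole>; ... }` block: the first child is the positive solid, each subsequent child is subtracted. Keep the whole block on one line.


difference() { translate([127, 231, 0]) cube([4587, 138, 2621]); translate([936, 231, 913]) cube([543, 138, 944]); }


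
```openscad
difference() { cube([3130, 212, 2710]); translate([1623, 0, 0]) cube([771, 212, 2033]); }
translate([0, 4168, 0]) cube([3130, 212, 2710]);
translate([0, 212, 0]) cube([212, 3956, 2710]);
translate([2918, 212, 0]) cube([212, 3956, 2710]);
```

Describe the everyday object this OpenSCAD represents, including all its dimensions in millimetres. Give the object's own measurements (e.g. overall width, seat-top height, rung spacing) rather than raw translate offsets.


A single room: four walls, each 2710 mm tall and 212 mm thick, enclosing an outside footprint 3130×4380 mm (x × y), no floor or roof. The front and back walls (−y and +y sides) run the full x-width; the side walls fit between their inner faces. A door opening 771 mm wide and 2033 mm tall is cut through the front wall from the floor up, its −x edge 1623 mm from the wall's −x end.


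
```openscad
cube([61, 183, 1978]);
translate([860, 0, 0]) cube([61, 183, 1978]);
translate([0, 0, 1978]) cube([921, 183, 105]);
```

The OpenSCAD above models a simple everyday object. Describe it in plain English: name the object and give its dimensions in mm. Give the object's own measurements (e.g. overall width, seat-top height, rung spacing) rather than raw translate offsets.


A door frame. The clear opening is 799 mm wide and 1978 mm high. Two 61 mm wide jambs, 183 mm deep, stand either side of the opening from the floor to the top of the opening. A 105 mm thick head sits across the top of both jambs, spanning the full outside width of the frame.


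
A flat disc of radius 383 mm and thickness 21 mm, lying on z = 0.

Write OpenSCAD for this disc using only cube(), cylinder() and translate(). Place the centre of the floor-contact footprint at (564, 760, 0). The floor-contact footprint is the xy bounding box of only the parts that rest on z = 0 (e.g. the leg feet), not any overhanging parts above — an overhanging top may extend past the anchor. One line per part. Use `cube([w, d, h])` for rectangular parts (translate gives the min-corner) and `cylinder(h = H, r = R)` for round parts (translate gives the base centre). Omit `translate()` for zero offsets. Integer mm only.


translate([564, 760, 0]) cylinder(h = 21, r = 383);


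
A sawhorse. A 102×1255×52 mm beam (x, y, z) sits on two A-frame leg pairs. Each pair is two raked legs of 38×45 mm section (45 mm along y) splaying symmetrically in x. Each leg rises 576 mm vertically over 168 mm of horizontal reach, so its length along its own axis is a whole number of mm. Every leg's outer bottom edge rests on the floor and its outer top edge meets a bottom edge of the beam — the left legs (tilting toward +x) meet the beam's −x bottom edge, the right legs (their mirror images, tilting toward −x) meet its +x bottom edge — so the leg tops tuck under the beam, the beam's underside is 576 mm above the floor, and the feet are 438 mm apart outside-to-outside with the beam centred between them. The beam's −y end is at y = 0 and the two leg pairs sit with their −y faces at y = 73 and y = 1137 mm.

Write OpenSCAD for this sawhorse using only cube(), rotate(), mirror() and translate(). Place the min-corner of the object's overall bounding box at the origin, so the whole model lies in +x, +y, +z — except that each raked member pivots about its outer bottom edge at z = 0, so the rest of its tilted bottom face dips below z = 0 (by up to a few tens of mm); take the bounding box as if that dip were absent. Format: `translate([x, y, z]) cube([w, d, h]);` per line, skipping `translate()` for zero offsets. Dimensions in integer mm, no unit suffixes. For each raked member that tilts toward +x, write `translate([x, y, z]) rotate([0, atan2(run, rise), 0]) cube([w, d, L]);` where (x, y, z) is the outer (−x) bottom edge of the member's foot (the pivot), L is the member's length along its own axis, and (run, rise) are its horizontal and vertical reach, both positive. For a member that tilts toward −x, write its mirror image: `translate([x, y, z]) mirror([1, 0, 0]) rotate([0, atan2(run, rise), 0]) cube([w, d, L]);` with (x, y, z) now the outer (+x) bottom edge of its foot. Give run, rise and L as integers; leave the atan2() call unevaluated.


// leg length = √(168² + 576²) = 600
// right-leg outer foot x = 2·168 + 102 = 438
// beam min-corner = (168, 0, 576)
translate([168, 0, 576]) cube([102, 1255, 52]);
translate([0, 73, 0]) rotate([0, atan2(168, 576), 0]) cube([38, 45, 600]);
translate([438, 73, 0]) mirror([1, 0, 0]) rotate([0, atan2(168, 576), 0]) cube([38, 45, 600]);
translate([0, 1137, 0]) rotate([0, atan2(168, 576), 0]) cube([38, 45, 600]);
translate([438, 1137, 0]) mirror([1, 0, 0]) rotate([0, atan2(168, 576), 0]) cube([38, 45, 600]);


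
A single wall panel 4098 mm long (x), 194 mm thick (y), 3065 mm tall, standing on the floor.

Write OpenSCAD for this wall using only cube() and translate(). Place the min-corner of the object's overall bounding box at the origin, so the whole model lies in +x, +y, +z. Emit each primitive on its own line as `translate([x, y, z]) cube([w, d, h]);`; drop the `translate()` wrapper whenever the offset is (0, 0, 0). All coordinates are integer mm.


cube([4098, 194, 3065]);


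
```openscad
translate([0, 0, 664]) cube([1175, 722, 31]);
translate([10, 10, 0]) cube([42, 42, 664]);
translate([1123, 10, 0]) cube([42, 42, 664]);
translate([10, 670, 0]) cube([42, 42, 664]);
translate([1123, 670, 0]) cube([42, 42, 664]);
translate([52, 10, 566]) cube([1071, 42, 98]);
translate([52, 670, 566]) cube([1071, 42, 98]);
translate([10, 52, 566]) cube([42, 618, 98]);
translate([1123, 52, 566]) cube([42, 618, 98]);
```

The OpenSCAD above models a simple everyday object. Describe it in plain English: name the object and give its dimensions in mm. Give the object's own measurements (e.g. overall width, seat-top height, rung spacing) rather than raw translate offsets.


A rectangular dining table. The top is 1175×722×31 mm with its upper surface at z = 695 mm. It stands on four 42×42 mm square legs, each inset 10 mm from the nearest pair of top edges, running from the floor to the underside of the top. Four apron rails, 42 mm thick and 98 mm tall, run between adjacent legs with their top edges flush with the underside of the top and their outer faces flush with the legs' outer faces.


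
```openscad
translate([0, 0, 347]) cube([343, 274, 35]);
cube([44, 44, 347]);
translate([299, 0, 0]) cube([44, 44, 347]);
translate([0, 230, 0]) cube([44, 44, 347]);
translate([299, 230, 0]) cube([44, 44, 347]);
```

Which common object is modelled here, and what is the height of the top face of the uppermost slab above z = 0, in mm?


A stool. The seat height is 382 mm.

A 343×274×35 slab at z = 347 on four corner posts — a stool. The seat top is 347 + 35 = 382 mm.


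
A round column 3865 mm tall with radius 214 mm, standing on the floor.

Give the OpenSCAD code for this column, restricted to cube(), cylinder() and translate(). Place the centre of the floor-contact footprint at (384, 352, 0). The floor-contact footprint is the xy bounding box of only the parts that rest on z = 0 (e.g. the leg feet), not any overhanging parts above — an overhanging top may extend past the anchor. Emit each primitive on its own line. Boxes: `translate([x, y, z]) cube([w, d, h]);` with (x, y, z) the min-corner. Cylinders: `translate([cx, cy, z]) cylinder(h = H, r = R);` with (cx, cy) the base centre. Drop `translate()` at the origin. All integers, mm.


translate([384, 352, 0]) cylinder(h = 3865, r = 214);


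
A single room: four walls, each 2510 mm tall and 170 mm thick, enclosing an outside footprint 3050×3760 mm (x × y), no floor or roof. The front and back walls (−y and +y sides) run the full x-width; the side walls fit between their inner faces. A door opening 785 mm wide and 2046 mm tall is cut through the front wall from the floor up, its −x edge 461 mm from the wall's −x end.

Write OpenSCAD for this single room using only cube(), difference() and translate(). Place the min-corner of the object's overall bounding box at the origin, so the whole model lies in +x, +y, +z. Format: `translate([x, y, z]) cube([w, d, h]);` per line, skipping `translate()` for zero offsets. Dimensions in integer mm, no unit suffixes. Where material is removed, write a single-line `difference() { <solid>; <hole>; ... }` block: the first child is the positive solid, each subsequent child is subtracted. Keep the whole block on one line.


difference() { cube([3050, 170, 2510]); translate([461, 0, 0]) cube([785, 170, 2046]); }
translate([0, 3590, 0]) cube([3050, 170, 2510]);
translate([0, 170, 0]) cube([170, 3420, 2510]);
translate([2880, 170, 0]) cube([170, 3420, 2510]);


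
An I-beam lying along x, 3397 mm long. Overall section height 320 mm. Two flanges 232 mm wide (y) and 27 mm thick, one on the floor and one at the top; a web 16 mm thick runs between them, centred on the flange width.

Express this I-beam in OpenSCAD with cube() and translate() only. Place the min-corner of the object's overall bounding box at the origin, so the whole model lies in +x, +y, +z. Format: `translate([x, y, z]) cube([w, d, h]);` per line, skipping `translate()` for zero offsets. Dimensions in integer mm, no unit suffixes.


cube([3397, 232, 27]);
translate([0, 108, 27]) cube([3397, 16, 266]);
translate([0, 0, 293]) cube([3397, 232, 27]);


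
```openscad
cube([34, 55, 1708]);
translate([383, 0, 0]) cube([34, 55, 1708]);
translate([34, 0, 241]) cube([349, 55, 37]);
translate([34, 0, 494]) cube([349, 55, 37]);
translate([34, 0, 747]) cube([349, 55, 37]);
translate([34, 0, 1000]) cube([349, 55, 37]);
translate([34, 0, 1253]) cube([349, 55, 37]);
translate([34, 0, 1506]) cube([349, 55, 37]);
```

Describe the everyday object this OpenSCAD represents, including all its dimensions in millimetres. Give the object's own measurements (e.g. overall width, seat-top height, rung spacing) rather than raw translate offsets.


A straight ladder. Two 34×55 mm vertical rails, 1708 mm tall, stand 417 mm apart (outside-to-outside) with their front faces coplanar on the −y side. 6 rungs, each 55 mm deep and 37 mm tall, span between the inner faces of the rails, front faces flush with the rails. The lowest rung's underside is at z = 241 mm and rungs are spaced 253 mm apart (underside to underside).


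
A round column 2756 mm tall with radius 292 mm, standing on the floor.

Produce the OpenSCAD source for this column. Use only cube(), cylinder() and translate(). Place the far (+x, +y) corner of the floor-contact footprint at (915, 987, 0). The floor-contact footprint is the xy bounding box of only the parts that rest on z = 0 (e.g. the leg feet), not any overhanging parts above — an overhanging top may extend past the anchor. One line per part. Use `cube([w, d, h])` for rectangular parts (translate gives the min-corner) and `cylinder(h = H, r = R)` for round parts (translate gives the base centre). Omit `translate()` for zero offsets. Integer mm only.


translate([623, 695, 0]) cylinder(h = 2756, r = 292);


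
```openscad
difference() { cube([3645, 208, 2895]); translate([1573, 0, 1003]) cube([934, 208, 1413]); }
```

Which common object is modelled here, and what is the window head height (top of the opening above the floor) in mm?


A wall with a window opening. The window head height is 2416 mm.

A wall with a rectangular opening subtracted — a window. Sill at z = 1003, opening 1413 mm tall, so the head is at 1003 + 1413 = 2416 mm.


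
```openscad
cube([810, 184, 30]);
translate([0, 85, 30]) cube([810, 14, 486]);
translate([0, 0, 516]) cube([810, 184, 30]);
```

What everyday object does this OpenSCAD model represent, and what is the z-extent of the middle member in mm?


An I-beam. The web height is 486 mm.

Two wide flanges with a thin centred web — an I-beam. Overall 546 mm minus two 30 mm flanges gives a web of 546 − 2·30 = 486 mm.


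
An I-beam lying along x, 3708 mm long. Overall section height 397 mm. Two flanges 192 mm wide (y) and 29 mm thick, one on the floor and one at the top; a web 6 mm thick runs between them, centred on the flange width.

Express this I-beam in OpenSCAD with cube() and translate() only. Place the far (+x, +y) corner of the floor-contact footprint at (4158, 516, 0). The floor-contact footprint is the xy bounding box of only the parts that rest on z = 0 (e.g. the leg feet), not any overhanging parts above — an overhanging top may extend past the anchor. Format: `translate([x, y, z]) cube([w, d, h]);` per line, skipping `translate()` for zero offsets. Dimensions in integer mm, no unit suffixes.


translate([450, 324, 0]) cube([3708, 192, 29]);
translate([450, 417, 29]) cube([3708, 6, 339]);
translate([450, 324, 368]) cube([3708, 192, 29]);


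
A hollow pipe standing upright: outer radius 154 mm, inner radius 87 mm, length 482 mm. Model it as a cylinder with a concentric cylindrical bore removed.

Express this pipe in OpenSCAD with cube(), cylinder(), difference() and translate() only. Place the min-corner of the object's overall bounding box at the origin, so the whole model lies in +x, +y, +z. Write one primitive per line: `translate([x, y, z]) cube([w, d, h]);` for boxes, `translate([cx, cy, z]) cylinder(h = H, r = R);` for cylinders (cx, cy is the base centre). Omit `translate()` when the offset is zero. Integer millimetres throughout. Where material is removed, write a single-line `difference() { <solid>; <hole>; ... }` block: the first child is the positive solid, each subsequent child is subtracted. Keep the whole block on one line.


difference() { translate([154, 154, 0]) cylinder(h = 482, r = 154); translate([154, 154, 0]) cylinder(h = 482, r = 87); }


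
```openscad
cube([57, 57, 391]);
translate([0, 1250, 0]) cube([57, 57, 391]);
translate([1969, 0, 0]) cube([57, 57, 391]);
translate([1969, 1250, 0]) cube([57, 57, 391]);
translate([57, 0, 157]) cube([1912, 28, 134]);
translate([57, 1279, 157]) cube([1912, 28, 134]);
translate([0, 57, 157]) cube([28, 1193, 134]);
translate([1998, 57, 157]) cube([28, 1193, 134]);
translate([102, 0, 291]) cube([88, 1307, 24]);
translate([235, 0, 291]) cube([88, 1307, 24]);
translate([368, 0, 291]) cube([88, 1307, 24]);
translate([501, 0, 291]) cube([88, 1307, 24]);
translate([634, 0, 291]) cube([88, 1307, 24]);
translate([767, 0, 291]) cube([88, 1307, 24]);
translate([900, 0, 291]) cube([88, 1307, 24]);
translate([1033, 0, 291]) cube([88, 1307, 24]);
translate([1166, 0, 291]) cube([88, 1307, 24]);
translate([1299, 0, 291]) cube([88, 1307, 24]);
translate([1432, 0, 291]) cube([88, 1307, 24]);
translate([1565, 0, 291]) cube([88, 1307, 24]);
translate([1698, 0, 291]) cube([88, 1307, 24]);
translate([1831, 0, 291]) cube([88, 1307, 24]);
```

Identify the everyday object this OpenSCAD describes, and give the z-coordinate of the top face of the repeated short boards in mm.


A bed frame. The slat-top height is 315 mm.

Four posts, four rails, and a row of slats — a bed frame. Slats sit on the rails at z = 157 + 134 = 291; with slat thickness 24, the top is 315 mm.


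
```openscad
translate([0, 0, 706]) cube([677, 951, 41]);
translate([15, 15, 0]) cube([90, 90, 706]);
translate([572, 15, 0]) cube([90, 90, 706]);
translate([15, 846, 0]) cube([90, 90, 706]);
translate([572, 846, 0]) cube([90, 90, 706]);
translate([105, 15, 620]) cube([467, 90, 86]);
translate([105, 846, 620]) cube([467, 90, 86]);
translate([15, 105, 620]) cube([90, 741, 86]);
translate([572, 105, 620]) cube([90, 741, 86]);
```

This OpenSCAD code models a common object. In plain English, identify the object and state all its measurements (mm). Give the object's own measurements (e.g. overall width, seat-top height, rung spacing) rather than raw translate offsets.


A rectangular dining table. The top is 677×951×41 mm with its upper surface at z = 747 mm. It stands on four 90×90 mm square legs, each inset 15 mm from the nearest pair of top edges, running from the floor to the underside of the top. Four apron rails, 90 mm thick and 86 mm tall, run between adjacent legs with their top edges flush with the underside of the top and their outer faces flush with the legs' outer faces.


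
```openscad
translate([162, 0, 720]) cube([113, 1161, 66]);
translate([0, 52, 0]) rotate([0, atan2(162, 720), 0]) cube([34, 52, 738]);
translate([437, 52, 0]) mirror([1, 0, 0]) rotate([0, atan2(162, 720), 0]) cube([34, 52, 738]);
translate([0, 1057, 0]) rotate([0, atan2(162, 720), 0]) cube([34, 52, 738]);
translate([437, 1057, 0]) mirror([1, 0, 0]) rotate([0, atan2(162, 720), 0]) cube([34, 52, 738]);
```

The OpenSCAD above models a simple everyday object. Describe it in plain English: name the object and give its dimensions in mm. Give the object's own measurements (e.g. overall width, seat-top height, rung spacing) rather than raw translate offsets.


A sawhorse. A 113×1161×66 mm beam (x, y, z) sits on two A-frame leg pairs. Each pair is two raked legs of 34×52 mm section (52 mm along y) splaying symmetrically in x. Each leg rises 720 mm vertically over 162 mm of horizontal reach and is 738 mm long along its own axis. Every leg's outer bottom edge rests on the floor and its outer top edge meets a bottom edge of the beam — the left legs (tilting toward +x) meet the beam's −x bottom edge, the right legs (their mirror images, tilting toward −x) meet its +x bottom edge — so the leg tops tuck under the beam, the beam's underside is 720 mm above the floor, and the feet are 437 mm apart outside-to-outside with the beam centred between them. The two leg pairs are set in 52 mm from either end of the beam.


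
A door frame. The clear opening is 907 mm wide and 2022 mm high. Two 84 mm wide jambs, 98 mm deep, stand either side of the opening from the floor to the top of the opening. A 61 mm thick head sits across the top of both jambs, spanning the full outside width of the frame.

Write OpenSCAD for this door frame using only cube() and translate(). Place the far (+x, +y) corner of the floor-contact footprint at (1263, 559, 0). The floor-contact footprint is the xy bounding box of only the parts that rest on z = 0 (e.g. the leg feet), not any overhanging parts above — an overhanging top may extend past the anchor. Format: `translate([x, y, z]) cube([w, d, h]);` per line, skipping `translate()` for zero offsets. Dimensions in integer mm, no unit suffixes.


translate([188, 461, 0]) cube([84, 98, 2022]);
translate([1179, 461, 0]) cube([84, 98, 2022]);
translate([188, 461, 2022]) cube([1075, 98, 61]);
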